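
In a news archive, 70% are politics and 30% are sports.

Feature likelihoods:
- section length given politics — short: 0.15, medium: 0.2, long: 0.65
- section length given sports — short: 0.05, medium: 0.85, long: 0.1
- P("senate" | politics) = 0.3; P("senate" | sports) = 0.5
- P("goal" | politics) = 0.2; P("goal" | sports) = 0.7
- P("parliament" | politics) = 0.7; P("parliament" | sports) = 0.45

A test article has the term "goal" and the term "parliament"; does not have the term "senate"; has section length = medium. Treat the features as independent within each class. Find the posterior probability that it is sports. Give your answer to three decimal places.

politics: 0.7 × 0.2 × (1−0.3) × 0.2 × 0.7 = 0.01372
sports: 0.3 × 0.85 × (1−0.5) × 0.7 × 0.45 = 0.0401625
P(sports | x) = 0.0401625 / 0.0538825 ≈ 0.745

0.745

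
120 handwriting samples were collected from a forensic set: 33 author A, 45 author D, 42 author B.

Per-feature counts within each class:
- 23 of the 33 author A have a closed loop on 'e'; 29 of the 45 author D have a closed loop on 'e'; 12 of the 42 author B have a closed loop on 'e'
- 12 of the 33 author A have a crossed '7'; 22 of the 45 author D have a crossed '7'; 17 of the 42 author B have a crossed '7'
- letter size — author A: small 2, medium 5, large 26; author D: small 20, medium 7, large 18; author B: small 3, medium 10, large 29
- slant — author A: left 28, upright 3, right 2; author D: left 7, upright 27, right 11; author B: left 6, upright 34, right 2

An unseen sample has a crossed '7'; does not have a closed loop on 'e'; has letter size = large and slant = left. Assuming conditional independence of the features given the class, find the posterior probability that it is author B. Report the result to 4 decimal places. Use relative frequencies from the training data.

0.2910

author A: (33/120) × (10/33) × (12/33) × (26/33) × (28/33) ≈ 0.0202577
author D: (45/120) × (16/45) × (22/45) × (18/45) × (7/45) ≈ 0.00405597
author B: (42/120) × (30/42) × (17/42) × (29/42) × (6/42) ≈ 0.00998137
P(author B | x) = 0.00998137 / 0.03429504 ≈ 0.2910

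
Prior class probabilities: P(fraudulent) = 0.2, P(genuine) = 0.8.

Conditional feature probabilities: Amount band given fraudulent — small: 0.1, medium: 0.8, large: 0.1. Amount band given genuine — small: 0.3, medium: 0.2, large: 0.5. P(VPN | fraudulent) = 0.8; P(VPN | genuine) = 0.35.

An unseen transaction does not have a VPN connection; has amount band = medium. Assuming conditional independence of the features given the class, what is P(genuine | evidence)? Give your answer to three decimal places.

fraudulent: 0.2 × 0.8 × (1−0.8) = 0.032
genuine: 0.8 × 0.2 × (1−0.35) = 0.104
P(genuine | x) = 0.104 / 0.136 ≈ 0.765

0.765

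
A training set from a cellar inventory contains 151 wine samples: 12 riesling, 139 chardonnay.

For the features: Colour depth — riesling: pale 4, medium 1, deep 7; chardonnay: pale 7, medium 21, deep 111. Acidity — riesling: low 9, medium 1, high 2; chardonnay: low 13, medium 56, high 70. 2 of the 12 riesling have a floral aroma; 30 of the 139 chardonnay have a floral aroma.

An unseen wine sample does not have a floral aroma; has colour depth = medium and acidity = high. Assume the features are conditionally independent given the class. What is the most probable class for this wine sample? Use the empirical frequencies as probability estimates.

riesling: (12/151) × (1/12) × (2/12) × (10/12) ≈ 0.000919794
chardonnay: (139/151) × (21/139) × (70/139) × (109/139) ≈ 0.0549209
Highest score → chardonnay.

chardonnay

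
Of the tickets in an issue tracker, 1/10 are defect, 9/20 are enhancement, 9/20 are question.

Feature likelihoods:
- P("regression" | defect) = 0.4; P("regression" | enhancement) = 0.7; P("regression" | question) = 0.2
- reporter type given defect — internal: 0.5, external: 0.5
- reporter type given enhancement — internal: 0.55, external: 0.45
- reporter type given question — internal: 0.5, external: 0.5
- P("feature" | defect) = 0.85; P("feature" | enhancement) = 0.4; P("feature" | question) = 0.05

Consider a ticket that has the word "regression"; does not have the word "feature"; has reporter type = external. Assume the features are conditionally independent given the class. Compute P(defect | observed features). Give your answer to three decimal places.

defect: 0.1 × 0.4 × 0.5 × (1−0.85) = 0.003
enhancement: 0.45 × 0.7 × 0.45 × (1−0.4) = 0.08505
question: 0.45 × 0.2 × 0.5 × (1−0.05) = 0.04275
P(defect | x) = 0.003 / 0.1308 ≈ 0.023

0.023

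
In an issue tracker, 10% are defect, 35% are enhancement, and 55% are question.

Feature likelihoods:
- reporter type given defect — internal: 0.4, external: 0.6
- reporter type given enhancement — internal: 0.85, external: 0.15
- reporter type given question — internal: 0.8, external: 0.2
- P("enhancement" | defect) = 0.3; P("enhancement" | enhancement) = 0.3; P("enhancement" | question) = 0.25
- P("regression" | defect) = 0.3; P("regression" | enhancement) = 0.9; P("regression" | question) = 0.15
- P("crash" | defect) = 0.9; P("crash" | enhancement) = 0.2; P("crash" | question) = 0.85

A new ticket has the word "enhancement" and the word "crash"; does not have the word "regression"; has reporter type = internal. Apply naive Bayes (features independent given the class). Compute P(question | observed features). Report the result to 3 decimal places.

0.895

defect: 0.1 × 0.4 × 0.3 × (1−0.3) × 0.9 = 0.00756
enhancement: 0.35 × 0.85 × 0.3 × (1−0.9) × 0.2 = 0.001785
question: 0.55 × 0.8 × 0.25 × (1−0.15) × 0.85 = 0.079475
P(question | x) = 0.079475 / 0.08882 ≈ 0.895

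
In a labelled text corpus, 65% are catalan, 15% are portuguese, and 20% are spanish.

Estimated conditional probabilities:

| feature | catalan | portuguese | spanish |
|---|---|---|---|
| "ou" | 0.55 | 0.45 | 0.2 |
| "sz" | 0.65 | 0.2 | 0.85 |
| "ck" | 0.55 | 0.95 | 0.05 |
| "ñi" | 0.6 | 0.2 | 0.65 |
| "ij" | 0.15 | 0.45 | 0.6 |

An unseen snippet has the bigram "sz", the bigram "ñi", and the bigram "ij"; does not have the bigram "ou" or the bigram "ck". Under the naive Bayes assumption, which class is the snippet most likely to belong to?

spanish

catalan: 0.65 × (1−0.55) × 0.65 × (1−0.55) × 0.6 × 0.15 = 0.0077000625
portuguese: 0.15 × (1−0.45) × 0.2 × (1−0.95) × 0.2 × 0.45 = 0.00007425
spanish: 0.2 × (1−0.2) × 0.85 × (1−0.05) × 0.65 × 0.6 = 0.050388
Highest score → spanish.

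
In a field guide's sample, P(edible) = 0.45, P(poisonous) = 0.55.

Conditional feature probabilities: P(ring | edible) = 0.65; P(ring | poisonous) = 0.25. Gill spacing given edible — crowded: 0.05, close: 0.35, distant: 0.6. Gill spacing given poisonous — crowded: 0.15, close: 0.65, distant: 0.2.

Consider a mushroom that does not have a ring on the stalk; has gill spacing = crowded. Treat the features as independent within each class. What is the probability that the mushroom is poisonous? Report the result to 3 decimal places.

0.887

edible: 0.45 × (1−0.65) × 0.05 = 0.007875
poisonous: 0.55 × (1−0.25) × 0.15 = 0.061875
P(poisonous | x) = 0.061875 / 0.06975 ≈ 0.887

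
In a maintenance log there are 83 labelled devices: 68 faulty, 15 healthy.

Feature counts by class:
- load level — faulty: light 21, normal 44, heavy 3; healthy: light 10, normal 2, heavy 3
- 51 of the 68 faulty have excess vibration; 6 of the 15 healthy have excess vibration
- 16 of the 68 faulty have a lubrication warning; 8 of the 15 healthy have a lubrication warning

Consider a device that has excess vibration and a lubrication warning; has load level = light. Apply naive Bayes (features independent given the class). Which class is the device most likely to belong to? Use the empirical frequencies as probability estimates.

faulty: (68/83) × (21/68) × (51/68) × (16/68) ≈ 0.0446492
healthy: (15/83) × (10/15) × (6/15) × (8/15) ≈ 0.0257028
Highest score → faulty.

faulty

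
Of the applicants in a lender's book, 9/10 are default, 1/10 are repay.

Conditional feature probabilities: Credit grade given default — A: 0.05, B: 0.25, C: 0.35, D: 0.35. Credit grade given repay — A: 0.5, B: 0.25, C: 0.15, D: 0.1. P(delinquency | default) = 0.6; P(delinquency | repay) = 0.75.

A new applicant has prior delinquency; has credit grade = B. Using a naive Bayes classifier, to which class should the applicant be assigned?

default: 0.9 × 0.25 × 0.6 = 0.135
repay: 0.1 × 0.25 × 0.75 = 0.01875
Highest score → default.

default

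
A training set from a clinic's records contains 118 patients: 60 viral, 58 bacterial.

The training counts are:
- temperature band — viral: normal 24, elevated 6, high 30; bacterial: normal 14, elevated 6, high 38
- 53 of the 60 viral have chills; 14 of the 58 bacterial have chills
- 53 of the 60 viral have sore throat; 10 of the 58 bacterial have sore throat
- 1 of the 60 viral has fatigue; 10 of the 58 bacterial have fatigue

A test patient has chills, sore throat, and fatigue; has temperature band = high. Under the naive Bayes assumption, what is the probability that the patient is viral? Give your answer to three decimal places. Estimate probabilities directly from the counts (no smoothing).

0.589

viral: (60/118) × (30/60) × (53/60) × (53/60) × (1/60) ≈ 0.00330626
bacterial: (58/118) × (38/58) × (14/58) × (10/58) × (10/58) ≈ 0.00231071
P(viral | x) = 0.00330626 / 0.00561697 ≈ 0.589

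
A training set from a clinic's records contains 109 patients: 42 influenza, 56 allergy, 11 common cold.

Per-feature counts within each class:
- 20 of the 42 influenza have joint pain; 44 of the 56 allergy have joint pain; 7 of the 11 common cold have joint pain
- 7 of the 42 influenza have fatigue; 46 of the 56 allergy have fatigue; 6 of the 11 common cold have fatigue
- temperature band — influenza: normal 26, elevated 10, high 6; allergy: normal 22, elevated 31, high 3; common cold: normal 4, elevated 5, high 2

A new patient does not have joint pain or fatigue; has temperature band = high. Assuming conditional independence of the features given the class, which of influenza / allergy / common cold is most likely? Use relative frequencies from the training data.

influenza: (42/109) × (22/42) × (35/42) × (6/42) ≈ 0.024028
allergy: (56/109) × (12/56) × (10/56) × (3/56) ≈ 0.00105317
common cold: (11/109) × (4/11) × (5/11) × (2/11) ≈ 0.00303283
Highest score → influenza.

influenza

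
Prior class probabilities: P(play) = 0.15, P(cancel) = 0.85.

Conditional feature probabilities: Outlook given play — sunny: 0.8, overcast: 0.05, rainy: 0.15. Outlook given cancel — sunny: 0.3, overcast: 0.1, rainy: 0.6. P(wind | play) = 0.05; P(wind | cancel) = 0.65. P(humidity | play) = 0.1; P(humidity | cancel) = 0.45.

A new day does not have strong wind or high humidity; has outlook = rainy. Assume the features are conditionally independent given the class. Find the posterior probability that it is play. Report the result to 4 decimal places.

0.1638

play: 0.15 × 0.15 × (1−0.05) × (1−0.1) = 0.0192375
cancel: 0.85 × 0.6 × (1−0.65) × (1−0.45) = 0.098175
P(play | x) = 0.0192375 / 0.1174125 ≈ 0.1638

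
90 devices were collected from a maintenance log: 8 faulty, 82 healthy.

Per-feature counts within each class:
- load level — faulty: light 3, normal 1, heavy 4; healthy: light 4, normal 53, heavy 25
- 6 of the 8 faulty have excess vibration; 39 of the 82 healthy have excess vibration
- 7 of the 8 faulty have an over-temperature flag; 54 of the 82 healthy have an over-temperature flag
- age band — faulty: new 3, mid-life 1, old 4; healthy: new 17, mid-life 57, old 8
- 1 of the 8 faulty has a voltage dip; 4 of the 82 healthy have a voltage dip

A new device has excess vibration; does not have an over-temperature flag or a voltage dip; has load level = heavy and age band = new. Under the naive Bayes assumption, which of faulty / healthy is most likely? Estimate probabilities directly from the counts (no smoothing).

healthy

faulty: (8/90) × (4/8) × (6/8) × (1/8) × (3/8) × (7/8) = 0.0013671875
healthy: (82/90) × (25/82) × (39/82) × (28/82) × (17/82) × (78/82) ≈ 0.00889628
Highest score → healthy.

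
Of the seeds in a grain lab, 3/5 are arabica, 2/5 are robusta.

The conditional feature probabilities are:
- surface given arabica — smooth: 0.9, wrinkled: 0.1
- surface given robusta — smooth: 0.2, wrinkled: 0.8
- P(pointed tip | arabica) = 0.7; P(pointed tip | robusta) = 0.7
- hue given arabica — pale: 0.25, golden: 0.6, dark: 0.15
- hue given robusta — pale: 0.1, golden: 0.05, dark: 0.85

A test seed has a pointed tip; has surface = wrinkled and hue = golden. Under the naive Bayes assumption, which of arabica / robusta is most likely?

arabica: 0.6 × 0.1 × 0.7 × 0.6 = 0.0252
robusta: 0.4 × 0.8 × 0.7 × 0.05 = 0.0112
Highest score → arabica.

arabica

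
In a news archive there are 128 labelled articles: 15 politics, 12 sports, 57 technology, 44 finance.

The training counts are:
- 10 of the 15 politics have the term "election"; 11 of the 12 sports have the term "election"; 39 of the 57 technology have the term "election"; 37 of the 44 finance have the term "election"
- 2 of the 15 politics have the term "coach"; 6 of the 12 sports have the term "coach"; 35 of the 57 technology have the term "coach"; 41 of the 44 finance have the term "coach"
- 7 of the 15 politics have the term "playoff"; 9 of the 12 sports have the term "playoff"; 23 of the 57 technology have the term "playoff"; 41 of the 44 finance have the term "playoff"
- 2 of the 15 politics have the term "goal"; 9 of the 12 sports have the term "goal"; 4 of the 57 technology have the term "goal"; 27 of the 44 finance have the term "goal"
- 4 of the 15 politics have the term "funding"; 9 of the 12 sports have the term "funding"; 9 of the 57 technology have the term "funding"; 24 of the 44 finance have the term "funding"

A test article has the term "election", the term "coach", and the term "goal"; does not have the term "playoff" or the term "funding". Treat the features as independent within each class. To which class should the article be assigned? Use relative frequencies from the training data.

technology

politics: (15/128) × (10/15) × (2/15) × (8/15) × (2/15) × (11/15) ≈ 0.00054321
sports: (12/128) × (11/12) × (6/12) × (3/12) × (9/12) × (3/12) = 0.00201416015625
technology: (57/128) × (39/57) × (35/57) × (34/57) × (4/57) × (48/57) ≈ 0.00659483
finance: (44/128) × (37/44) × (41/44) × (3/44) × (27/44) × (20/44) ≈ 0.00512248
Highest score → technology.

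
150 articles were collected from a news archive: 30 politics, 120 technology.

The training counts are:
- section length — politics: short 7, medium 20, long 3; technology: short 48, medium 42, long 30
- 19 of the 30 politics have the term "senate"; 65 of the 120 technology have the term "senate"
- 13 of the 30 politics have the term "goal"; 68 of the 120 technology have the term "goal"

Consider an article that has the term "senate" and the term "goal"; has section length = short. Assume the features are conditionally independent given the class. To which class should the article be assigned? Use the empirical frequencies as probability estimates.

politics: (30/150) × (7/30) × (19/30) × (13/30) ≈ 0.0128074
technology: (120/150) × (48/120) × (65/120) × (68/120) ≈ 0.0982222
Highest score → technology.

technology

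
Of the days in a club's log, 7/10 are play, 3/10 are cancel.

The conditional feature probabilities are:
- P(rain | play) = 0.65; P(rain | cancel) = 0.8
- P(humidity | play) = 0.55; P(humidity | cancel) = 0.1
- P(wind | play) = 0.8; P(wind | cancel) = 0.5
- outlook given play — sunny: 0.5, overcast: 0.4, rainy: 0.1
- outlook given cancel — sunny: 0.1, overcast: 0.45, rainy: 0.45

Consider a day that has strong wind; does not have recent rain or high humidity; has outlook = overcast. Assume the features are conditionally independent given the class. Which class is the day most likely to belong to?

play

play: 0.7 × (1−0.65) × (1−0.55) × 0.8 × 0.4 = 0.03528
cancel: 0.3 × (1−0.8) × (1−0.1) × 0.5 × 0.45 = 0.01215
Highest score → play.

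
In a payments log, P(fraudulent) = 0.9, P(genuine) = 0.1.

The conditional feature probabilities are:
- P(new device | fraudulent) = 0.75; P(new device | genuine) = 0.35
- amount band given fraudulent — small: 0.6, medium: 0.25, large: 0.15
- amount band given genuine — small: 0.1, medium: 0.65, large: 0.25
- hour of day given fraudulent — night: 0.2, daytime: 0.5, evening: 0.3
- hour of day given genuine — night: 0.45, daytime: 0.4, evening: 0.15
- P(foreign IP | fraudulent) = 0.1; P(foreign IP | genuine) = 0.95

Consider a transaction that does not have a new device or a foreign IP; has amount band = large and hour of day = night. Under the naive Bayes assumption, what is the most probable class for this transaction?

fraudulent: 0.9 × (1−0.75) × 0.15 × 0.2 × (1−0.1) = 0.006075
genuine: 0.1 × (1−0.35) × 0.25 × 0.45 × (1−0.95) = 0.000365625
Highest score → fraudulent.

fraudulent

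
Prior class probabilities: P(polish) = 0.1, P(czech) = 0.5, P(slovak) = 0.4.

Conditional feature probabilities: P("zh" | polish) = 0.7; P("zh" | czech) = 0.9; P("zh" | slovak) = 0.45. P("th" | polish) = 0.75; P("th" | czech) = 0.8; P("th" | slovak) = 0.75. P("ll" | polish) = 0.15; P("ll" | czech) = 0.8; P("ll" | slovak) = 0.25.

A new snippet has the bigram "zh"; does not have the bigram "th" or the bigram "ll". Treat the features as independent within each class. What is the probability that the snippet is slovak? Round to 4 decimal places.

polish: 0.1 × 0.7 × (1−0.75) × (1−0.15) = 0.014875
czech: 0.5 × 0.9 × (1−0.8) × (1−0.8) = 0.018
slovak: 0.4 × 0.45 × (1−0.75) × (1−0.25) = 0.03375
P(slovak | x) = 0.03375 / 0.066625 ≈ 0.5066

0.5066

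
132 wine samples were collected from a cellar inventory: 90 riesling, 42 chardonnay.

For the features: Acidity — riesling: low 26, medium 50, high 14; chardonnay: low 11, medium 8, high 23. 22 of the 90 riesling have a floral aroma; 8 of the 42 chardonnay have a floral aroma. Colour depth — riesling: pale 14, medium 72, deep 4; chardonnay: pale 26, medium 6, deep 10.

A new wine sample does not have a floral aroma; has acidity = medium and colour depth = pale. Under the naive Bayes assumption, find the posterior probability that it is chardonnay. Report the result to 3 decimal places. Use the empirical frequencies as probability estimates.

0.406

riesling: (90/132) × (50/90) × (68/90) × (14/90) ≈ 0.0445193
chardonnay: (42/132) × (8/42) × (34/42) × (26/42) ≈ 0.0303717
P(chardonnay | x) = 0.0303717 / 0.074891 ≈ 0.406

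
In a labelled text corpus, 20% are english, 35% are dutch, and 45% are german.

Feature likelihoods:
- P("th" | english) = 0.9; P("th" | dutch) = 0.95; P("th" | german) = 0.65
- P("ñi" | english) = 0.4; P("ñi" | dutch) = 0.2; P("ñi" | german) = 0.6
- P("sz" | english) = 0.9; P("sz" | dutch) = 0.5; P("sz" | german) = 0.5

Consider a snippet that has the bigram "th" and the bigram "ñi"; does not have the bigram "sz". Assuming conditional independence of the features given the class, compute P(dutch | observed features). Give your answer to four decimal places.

0.2594

english: 0.2 × 0.9 × 0.4 × (1−0.9) = 0.0072
dutch: 0.35 × 0.95 × 0.2 × (1−0.5) = 0.03325
german: 0.45 × 0.65 × 0.6 × (1−0.5) = 0.08775
P(dutch | x) = 0.03325 / 0.1282 ≈ 0.2594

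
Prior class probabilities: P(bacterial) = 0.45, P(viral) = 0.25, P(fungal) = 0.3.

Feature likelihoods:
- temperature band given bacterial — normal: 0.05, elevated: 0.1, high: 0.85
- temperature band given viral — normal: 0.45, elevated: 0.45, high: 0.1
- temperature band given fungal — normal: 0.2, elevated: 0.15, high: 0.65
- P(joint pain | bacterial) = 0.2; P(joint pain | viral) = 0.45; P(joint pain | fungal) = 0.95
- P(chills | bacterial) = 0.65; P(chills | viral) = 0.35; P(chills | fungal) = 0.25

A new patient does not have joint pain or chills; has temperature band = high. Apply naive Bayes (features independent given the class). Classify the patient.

bacterial: 0.45 × 0.85 × (1−0.2) × (1−0.65) = 0.1071
viral: 0.25 × 0.1 × (1−0.45) × (1−0.35) = 0.0089375
fungal: 0.3 × 0.65 × (1−0.95) × (1−0.25) = 0.0073125
Highest score → bacterial.

bacterial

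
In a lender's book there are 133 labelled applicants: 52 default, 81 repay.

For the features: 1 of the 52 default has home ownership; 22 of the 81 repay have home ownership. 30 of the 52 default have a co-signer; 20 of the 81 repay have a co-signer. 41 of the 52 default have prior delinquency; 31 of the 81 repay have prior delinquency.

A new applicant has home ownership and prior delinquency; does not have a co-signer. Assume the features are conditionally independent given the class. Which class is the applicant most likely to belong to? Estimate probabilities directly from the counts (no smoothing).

repay

default: (52/133) × (1/52) × (22/52) × (41/52) ≈ 0.00250812
repay: (81/133) × (22/81) × (61/81) × (31/81) ≈ 0.0476752
Highest score → repay.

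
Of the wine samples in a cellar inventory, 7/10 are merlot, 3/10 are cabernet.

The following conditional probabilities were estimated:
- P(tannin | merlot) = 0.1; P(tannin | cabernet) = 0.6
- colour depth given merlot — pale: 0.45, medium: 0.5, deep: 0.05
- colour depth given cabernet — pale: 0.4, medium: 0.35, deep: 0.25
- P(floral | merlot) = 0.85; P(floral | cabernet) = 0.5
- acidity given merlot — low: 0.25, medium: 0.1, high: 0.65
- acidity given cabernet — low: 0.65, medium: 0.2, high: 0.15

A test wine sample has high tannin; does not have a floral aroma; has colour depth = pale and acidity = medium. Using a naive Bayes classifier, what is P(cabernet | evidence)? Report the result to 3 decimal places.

merlot: 0.7 × 0.1 × 0.45 × (1−0.85) × 0.1 = 0.0004725
cabernet: 0.3 × 0.6 × 0.4 × (1−0.5) × 0.2 = 0.0072
P(cabernet | x) = 0.0072 / 0.0076725 ≈ 0.938

0.938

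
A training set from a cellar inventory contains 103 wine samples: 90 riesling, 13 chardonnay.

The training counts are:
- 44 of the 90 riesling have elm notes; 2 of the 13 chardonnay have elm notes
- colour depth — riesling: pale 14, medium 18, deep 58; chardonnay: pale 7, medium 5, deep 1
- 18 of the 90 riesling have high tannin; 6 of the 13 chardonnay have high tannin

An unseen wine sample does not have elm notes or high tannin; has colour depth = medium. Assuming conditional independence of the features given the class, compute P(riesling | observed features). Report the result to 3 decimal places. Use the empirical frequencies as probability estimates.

riesling: (90/103) × (46/90) × (18/90) × (72/90) ≈ 0.0714563
chardonnay: (13/103) × (11/13) × (5/13) × (7/13) ≈ 0.0221175
P(riesling | x) = 0.0714563 / 0.0935738 ≈ 0.764

0.764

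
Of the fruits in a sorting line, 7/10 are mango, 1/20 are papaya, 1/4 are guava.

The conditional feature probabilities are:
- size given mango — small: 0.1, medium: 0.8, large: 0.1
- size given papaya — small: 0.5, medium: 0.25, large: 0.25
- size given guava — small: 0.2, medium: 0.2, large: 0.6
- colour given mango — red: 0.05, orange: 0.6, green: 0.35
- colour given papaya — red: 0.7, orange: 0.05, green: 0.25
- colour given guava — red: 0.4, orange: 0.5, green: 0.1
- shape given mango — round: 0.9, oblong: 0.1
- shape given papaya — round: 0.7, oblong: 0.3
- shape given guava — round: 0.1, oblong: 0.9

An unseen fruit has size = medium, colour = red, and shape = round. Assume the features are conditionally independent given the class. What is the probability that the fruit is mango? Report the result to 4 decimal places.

0.7562

mango: 0.7 × 0.8 × 0.05 × 0.9 = 0.0252
papaya: 0.05 × 0.25 × 0.7 × 0.7 = 0.006125
guava: 0.25 × 0.2 × 0.4 × 0.1 = 0.002
P(mango | x) = 0.0252 / 0.033325 ≈ 0.7562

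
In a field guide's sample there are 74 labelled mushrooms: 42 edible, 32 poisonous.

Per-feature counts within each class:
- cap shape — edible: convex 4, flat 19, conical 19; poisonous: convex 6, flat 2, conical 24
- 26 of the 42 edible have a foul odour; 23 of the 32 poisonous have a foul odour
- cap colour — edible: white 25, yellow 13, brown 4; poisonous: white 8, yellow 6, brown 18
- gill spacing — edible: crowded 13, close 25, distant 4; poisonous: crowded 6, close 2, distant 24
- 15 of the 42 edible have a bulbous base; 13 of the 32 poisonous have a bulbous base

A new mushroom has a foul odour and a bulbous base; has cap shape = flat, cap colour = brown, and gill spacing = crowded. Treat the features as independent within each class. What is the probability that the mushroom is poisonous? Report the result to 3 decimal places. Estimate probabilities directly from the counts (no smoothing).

edible: (42/74) × (19/42) × (26/42) × (4/42) × (13/42) × (15/42) ≈ 0.00167337
poisonous: (32/74) × (2/32) × (23/32) × (18/32) × (6/32) × (13/32) ≈ 0.000832326
P(poisonous | x) = 0.000832326 / 0.002505696 ≈ 0.332

0.332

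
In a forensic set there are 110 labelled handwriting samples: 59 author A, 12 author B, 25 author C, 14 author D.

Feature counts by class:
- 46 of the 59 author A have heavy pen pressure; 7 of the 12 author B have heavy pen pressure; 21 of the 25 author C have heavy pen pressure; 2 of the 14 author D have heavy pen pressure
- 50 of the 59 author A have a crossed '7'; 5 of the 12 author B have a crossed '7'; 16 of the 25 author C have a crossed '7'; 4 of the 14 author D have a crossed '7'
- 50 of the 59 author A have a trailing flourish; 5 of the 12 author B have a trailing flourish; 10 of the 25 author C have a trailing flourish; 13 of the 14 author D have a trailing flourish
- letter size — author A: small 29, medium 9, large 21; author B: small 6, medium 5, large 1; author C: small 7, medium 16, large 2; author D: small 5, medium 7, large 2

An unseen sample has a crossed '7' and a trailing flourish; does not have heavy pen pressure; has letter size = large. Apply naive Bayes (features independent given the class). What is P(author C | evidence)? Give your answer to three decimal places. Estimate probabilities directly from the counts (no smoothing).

author A: (59/110) × (13/59) × (50/59) × (50/59) × (21/59) ≈ 0.0302102
author B: (12/110) × (5/12) × (5/12) × (5/12) × (1/12) ≈ 0.000657618
author C: (25/110) × (4/25) × (16/25) × (10/25) × (2/25) ≈ 0.000744727
author D: (14/110) × (12/14) × (4/14) × (13/14) × (2/14) ≈ 0.00413464
P(author C | x) = 0.000744727 / 0.035747185 ≈ 0.021

0.021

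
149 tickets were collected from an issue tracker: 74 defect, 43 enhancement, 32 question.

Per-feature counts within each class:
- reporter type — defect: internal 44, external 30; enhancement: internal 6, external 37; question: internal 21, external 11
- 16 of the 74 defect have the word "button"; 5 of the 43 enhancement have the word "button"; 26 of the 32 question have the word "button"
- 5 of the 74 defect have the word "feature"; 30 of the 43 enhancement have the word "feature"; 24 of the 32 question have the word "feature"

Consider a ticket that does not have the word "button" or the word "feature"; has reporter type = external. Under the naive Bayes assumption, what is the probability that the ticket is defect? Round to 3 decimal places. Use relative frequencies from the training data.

0.678

defect: (74/149) × (30/74) × (58/74) × (69/74) ≈ 0.147146
enhancement: (43/149) × (37/43) × (38/43) × (13/43) ≈ 0.0663446
question: (32/149) × (11/32) × (6/32) × (8/32) ≈ 0.00346057
P(defect | x) = 0.147146 / 0.21695117 ≈ 0.678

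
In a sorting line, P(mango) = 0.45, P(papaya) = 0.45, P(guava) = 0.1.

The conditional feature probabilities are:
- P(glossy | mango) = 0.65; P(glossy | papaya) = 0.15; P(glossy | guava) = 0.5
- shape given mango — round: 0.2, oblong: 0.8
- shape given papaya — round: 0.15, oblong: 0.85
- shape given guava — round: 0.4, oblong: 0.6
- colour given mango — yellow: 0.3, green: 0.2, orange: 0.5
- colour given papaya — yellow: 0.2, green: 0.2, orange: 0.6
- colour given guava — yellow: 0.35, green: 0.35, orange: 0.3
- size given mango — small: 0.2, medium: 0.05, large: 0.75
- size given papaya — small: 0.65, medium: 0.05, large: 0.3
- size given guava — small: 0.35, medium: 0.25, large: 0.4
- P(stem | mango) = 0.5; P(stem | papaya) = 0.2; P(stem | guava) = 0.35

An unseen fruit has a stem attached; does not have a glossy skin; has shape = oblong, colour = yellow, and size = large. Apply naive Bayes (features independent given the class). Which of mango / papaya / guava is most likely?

mango: 0.45 × (1−0.65) × 0.8 × 0.3 × 0.75 × 0.5 = 0.014175
papaya: 0.45 × (1−0.15) × 0.85 × 0.2 × 0.3 × 0.2 = 0.0039015
guava: 0.1 × (1−0.5) × 0.6 × 0.35 × 0.4 × 0.35 = 0.00147
Highest score → mango.

mango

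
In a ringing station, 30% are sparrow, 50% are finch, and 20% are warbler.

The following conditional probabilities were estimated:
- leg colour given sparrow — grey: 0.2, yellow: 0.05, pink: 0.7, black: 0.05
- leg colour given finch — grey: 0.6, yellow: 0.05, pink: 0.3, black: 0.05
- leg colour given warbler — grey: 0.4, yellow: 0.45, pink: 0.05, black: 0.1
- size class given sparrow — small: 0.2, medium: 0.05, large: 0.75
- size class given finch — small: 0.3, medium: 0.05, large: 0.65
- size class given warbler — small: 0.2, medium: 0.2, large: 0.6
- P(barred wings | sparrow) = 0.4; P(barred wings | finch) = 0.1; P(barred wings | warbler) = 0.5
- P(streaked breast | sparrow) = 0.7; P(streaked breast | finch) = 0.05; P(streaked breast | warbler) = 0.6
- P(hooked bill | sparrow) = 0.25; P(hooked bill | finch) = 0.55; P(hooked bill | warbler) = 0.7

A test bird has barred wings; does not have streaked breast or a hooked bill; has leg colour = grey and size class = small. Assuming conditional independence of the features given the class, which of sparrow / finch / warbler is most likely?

finch

sparrow: 0.3 × 0.2 × 0.2 × 0.4 × (1−0.7) × (1−0.25) = 0.00108
finch: 0.5 × 0.6 × 0.3 × 0.1 × (1−0.05) × (1−0.55) = 0.0038475
warbler: 0.2 × 0.4 × 0.2 × 0.5 × (1−0.6) × (1−0.7) = 0.00096
Highest score → finch.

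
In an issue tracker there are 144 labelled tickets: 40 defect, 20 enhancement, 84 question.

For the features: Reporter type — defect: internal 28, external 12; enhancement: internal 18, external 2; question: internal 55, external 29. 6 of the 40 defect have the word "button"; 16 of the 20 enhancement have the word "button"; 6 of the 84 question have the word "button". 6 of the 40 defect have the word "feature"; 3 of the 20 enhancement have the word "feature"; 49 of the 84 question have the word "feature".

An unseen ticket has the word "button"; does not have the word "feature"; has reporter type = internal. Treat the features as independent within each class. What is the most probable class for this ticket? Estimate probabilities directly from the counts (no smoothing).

enhancement

defect: (40/144) × (28/40) × (6/40) × (34/40) ≈ 0.0247917
enhancement: (20/144) × (18/20) × (16/20) × (17/20) = 0.085
question: (84/144) × (55/84) × (6/84) × (35/84) ≈ 0.0113674
Highest score → enhancement.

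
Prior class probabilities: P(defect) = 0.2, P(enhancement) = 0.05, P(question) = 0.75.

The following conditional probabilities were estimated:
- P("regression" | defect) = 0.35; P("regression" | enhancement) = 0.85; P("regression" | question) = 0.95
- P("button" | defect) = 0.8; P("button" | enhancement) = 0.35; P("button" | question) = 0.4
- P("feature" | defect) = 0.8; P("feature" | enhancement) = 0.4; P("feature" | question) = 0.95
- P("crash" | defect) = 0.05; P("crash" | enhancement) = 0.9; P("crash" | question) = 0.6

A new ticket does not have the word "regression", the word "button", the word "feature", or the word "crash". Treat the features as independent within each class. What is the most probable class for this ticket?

defect: 0.2 × (1−0.35) × (1−0.8) × (1−0.8) × (1−0.05) = 0.00494
enhancement: 0.05 × (1−0.85) × (1−0.35) × (1−0.4) × (1−0.9) = 0.0002925
question: 0.75 × (1−0.95) × (1−0.4) × (1−0.95) × (1−0.6) = 0.00045
Highest score → defect.

defect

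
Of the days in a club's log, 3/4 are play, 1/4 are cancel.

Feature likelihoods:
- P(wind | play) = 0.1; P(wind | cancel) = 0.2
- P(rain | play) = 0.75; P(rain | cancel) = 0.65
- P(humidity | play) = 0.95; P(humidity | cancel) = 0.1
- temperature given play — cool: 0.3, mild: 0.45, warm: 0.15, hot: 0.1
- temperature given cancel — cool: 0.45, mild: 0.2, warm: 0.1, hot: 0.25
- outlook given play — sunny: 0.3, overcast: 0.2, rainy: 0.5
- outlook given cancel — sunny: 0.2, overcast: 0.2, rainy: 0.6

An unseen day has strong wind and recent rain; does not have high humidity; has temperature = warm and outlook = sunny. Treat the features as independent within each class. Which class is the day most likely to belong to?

cancel

play: 0.75 × 0.1 × 0.75 × (1−0.95) × 0.15 × 0.3 = 0.0001265625
cancel: 0.25 × 0.2 × 0.65 × (1−0.1) × 0.1 × 0.2 = 0.000585
Highest score → cancel.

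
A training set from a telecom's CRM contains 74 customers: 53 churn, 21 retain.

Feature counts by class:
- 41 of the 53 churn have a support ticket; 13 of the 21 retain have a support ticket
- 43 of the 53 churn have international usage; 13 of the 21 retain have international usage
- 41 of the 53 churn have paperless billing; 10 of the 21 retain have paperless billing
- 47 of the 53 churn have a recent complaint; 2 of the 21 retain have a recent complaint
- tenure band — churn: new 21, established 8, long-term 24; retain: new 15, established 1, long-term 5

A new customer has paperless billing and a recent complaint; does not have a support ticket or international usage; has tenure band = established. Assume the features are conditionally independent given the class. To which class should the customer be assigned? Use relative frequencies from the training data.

churn

churn: (53/74) × (12/53) × (10/53) × (41/53) × (47/53) × (8/53) ≈ 0.00316824
retain: (21/74) × (8/21) × (8/21) × (10/21) × (2/21) × (1/21) ≈ 0.0000889408
Highest score → churn.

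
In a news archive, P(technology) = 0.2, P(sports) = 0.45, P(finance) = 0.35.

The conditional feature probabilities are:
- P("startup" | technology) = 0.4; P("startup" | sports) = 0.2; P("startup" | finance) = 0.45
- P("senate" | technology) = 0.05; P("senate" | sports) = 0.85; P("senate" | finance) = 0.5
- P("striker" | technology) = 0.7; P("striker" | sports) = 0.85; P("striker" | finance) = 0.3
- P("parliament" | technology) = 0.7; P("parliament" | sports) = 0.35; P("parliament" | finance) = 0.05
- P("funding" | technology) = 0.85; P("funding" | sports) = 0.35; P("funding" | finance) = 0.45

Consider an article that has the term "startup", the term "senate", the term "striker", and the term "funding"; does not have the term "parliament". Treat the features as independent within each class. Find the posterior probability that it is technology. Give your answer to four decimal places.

technology: 0.2 × 0.4 × 0.05 × 0.7 × (1−0.7) × 0.85 = 0.000714
sports: 0.45 × 0.2 × 0.85 × 0.85 × (1−0.35) × 0.35 = 0.0147931875
finance: 0.35 × 0.45 × 0.5 × 0.3 × (1−0.05) × 0.45 = 0.0100996875
P(technology | x) = 0.000714 / 0.025606875 ≈ 0.0279

0.0279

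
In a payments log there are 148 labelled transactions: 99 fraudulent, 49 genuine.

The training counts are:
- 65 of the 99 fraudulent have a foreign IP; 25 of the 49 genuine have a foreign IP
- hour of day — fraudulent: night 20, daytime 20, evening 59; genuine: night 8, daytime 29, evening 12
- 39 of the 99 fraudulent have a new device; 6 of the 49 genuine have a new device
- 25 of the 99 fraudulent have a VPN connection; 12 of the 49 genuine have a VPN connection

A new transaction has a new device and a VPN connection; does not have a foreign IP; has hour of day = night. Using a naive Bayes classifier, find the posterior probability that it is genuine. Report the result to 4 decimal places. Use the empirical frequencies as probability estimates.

fraudulent: (99/148) × (34/99) × (20/99) × (39/99) × (25/99) ≈ 0.00461685
genuine: (49/148) × (24/49) × (8/49) × (6/49) × (12/49) ≈ 0.000793933
P(genuine | x) = 0.000793933 / 0.005410783 ≈ 0.1467

0.1467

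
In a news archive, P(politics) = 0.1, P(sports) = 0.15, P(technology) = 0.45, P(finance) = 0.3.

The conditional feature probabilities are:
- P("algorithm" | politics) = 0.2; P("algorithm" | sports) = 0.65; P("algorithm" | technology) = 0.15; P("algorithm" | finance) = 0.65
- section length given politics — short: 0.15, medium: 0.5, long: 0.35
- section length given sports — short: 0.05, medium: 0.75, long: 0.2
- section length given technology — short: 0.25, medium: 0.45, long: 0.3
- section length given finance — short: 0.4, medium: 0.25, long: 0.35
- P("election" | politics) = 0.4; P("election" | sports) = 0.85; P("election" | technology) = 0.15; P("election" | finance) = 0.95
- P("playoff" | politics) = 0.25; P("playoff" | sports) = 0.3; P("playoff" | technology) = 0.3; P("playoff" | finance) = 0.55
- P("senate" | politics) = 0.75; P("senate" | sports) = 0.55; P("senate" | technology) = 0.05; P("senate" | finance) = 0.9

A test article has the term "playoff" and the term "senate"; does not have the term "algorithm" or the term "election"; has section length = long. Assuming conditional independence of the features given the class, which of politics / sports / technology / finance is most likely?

politics: 0.1 × (1−0.2) × 0.35 × (1−0.4) × 0.25 × 0.75 = 0.00315
sports: 0.15 × (1−0.65) × 0.2 × (1−0.85) × 0.3 × 0.55 = 0.000259875
technology: 0.45 × (1−0.15) × 0.3 × (1−0.15) × 0.3 × 0.05 = 0.0014630625
finance: 0.3 × (1−0.65) × 0.35 × (1−0.95) × 0.55 × 0.9 = 0.0009095625
Highest score → politics.

politics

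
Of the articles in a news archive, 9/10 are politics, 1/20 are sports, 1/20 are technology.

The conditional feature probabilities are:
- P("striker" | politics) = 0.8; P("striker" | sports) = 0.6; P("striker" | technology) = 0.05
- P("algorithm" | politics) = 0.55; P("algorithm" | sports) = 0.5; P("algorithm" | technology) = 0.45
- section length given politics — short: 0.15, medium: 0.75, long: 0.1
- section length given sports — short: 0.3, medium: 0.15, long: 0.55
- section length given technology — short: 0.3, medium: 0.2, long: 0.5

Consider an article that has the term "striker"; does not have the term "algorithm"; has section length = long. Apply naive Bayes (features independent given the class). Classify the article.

politics

politics: 0.9 × 0.8 × (1−0.55) × 0.1 = 0.0324
sports: 0.05 × 0.6 × (1−0.5) × 0.55 = 0.00825
technology: 0.05 × 0.05 × (1−0.45) × 0.5 = 0.0006875
Highest score → politics.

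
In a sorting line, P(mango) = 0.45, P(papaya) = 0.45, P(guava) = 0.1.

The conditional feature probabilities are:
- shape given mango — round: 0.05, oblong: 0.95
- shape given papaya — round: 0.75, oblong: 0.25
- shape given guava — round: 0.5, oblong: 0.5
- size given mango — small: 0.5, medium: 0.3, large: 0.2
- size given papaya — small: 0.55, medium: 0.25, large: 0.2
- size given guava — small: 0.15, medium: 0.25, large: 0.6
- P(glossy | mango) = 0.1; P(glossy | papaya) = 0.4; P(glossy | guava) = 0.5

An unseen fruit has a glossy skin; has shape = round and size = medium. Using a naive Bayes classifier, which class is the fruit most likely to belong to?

mango: 0.45 × 0.05 × 0.3 × 0.1 = 0.000675
papaya: 0.45 × 0.75 × 0.25 × 0.4 = 0.03375
guava: 0.1 × 0.5 × 0.25 × 0.5 = 0.00625
Highest score → papaya.

papaya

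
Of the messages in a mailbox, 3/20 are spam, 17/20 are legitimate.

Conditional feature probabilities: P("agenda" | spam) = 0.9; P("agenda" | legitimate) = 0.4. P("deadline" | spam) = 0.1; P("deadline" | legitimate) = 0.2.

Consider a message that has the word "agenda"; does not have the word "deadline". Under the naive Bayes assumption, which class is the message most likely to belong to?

spam: 0.15 × 0.9 × (1−0.1) = 0.1215
legitimate: 0.85 × 0.4 × (1−0.2) = 0.272
Highest score → legitimate.

legitimate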